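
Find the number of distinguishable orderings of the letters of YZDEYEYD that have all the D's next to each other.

Treat the 2 copies of D as a single block. The multiset to arrange is then {DD, E, E, Y, Y, Y, Z}, 7 items in all.
That gives (7)!/(3!·2!) = 420 arrangements.

420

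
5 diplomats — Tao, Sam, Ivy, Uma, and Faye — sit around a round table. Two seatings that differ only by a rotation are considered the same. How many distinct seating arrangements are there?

24

Seat Tao anywhere (absorbing the rotational symmetry), then permute the other 4: (4)! = 24.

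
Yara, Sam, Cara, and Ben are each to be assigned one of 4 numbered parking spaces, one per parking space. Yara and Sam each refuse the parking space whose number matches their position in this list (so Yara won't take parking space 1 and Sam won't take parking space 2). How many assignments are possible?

Let Aᵢ (for i ∈ {1, 2}) be the placements that put person i in their forbidden parking space. Any j of these fix j positions, leaving (4−j)! ways to fill the rest, and there are C(2,j) ways to pick which j.
By inclusion–exclusion, the number of valid placements is Σ_{j=0}^{2} (−1)^j C(2,j)·(4−j)!.
Computing: 24 − 12 + 2 = 14.

14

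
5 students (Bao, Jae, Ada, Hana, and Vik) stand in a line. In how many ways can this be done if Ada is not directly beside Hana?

Of the 5! = 120 arrangements, those with Ada and Hana adjacent number 2 × 4! = 48 (treat the pair as a block with 2 internal orders).
Complementary counting: 120 − 48 = 72.

72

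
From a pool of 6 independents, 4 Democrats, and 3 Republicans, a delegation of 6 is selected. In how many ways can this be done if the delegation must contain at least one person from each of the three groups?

With no constraint there are C(13,6) = 1716 possible selections.
Subtract selections that omit an entire group: no independents → C(7,6) = 7; no Democrats → C(9,6) = 84; no Republicans → C(10,6) = 210.
Add back selections omitting two groups (i.e. drawn from a single group): C(6,6) + C(4,6) + C(3,6) = 1.
By inclusion–exclusion: 1716 − 301 + 1 = 1416.

1416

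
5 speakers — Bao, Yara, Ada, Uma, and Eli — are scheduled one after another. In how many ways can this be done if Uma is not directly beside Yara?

Of the 5! = 120 arrangements, those with Uma and Yara adjacent number 2 × 4! = 48 (treat the pair as a block with 2 internal orders).
So 120 − 48 = 72 arrangements keep them apart.

72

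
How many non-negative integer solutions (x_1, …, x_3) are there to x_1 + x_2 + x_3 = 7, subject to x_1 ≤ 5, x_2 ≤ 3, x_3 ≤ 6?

Without the upper bounds there are C(9,2) = 36 ways to split 7 among 3 variables.
Subtract solutions that violate a single cap (substitute x_i' = x_i − (cap_i+1)): x_1 ≥ 6 gives C(3,2) = 3; x_2 ≥ 4 gives C(5,2) = 10; x_3 ≥ 7 gives C(2,2) = 1. Together 14.
No two caps can be exceeded simultaneously, so the pair terms are all 0.
By inclusion–exclusion the count is 36 − 14 + 0 = 22.

22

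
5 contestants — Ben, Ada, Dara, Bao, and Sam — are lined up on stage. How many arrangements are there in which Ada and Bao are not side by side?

Of the 5! = 120 arrangements, those with Ada and Bao adjacent number 2 × 4! = 48 (treat the pair as a block with 2 internal orders).
Complementary counting: 120 − 48 = 72.

72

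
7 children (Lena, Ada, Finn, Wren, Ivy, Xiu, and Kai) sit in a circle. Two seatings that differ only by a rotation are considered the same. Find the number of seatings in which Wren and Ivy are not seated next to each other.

Without the restriction there are (6)! = 720 seatings.
Those with Wren next to Ivy: fuse the pair into one unit and seat 6 units around a circle — 2·(5)! = 240.
Subtracting, 720 − 240 = 480.

480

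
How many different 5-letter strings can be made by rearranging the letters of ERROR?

20

Letter multiplicities in ERROR: E×1, O×1, R×3.
The number of distinct arrangements is 5!/(3!) = 120/6 = 20.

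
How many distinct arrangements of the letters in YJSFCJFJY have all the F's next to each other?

Treat the 2 copies of F as a single block. The multiset to arrange is then {FF, C, J, J, J, S, Y, Y}, 8 items in all.
That gives (8)!/(3!·2!) = 3360 arrangements.

3360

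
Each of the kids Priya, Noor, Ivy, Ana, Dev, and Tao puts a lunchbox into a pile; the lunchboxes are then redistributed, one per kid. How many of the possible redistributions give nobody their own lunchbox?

265

Let Aᵢ be the assignments in which kid i gets their own lunchbox. We want the size of the complement of A₁∪…∪A_6.
By inclusion–exclusion this is Σ_{j=0}^{6} (−1)^j C(6,j)·(6−j)!.
Computing: 720 − 720 + 360 − 120 + 30 − 6 + 1 = 265.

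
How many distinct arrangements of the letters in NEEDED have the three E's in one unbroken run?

12

Treat the 3 copies of E as a single block. The multiset to arrange is then {EEE, D, D, N}, 4 items in all.
That gives (4)!/(2!) = 12 arrangements.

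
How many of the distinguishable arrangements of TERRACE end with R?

360

Fix R in the last position and arrange the remaining 6 letters.
Those 6 letters have E appearing twice, giving (6)!/(2!) = 360.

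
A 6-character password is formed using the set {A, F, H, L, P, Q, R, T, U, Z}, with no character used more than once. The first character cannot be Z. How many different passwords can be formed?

The first character has 10−1 = 9 choices (anything except Z).
The remaining 5 characters are filled from the other 9 symbols without repetition: 9 × 8 × 7 × 6 × 5 = 15120.
Total: 9 × 15120 = 136080.

136080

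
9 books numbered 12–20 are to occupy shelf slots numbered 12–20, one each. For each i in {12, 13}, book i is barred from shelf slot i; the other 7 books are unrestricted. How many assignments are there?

287280

Let Aᵢ (for i ∈ {12, 13}) be the placements that put book i in its forbidden shelf slot. Any j of these fix j positions, leaving (9−j)! ways to fill the rest, and there are C(2,j) ways to pick which j.
By inclusion–exclusion, the number of valid placements is Σ_{j=0}^{2} (−1)^j C(2,j)·(9−j)!.
Computing: 362880 − 80640 + 5040 = 287280.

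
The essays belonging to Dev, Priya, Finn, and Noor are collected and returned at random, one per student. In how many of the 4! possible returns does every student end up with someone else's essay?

Let Aᵢ be the assignments in which student i gets their own essay. We want the size of the complement of A₁∪…∪A_4.
By inclusion–exclusion this is Σ_{j=0}^{4} (−1)^j C(4,j)·(4−j)!.
Computing: 24 − 24 + 12 − 4 + 1 = 9.

9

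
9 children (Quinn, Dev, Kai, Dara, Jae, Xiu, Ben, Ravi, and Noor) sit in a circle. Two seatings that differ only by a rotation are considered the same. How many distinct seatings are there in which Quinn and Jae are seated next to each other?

Treat {Quinn, Jae} as one unit (2 internal orders) and seat the resulting 8 units around the table: (7)! circular arrangements.
So 2 × (7)! = 2 × 5040 = 10080.

10080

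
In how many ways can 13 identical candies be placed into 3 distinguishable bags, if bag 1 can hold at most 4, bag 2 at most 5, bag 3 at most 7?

By stars and bars, unrestricted non-negative solutions to x_1+…+x_3 = 13 number C(13+2,2) = 105.
Subtract solutions that violate a single cap (substitute x_i' = x_i − (cap_i+1)): x_1 ≥ 5 gives C(10,2) = 45; x_2 ≥ 6 gives C(9,2) = 36; x_3 ≥ 8 gives C(7,2) = 21. Together 102.
Add back pairs where two caps are both exceeded: 6 + 1 + 0 = 7.
By inclusion–exclusion the count is 105 − 102 + 7 = 10.

10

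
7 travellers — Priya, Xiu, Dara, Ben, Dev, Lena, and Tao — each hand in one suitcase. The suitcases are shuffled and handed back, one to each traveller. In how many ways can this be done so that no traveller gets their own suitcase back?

Count assignments avoiding every fixed point. For any j of the 7 travellers fixed to their own suitcase, the other 7−j can be arranged in (7−j)! ways.
By inclusion–exclusion this is Σ_{j=0}^{7} (−1)^j C(7,j)·(7−j)!.
Computing: 5040 − 5040 + 2520 − 840 + 210 − 42 + 7 − 1 = 1854.

1854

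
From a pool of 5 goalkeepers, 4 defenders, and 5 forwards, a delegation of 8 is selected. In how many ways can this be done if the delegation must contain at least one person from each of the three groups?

2940

Total 8-person selections from all 14: C(14,8) = 3003.
Selections missing a whole group: no goalkeepers → C(9,8) = 9; no defenders → C(10,8) = 45; no forwards → C(9,8) = 9.
Add back selections omitting two groups (i.e. drawn from a single group): C(5,8) + C(4,8) + C(5,8) = 0.
By inclusion–exclusion: 3003 − 63 + 0 = 2940.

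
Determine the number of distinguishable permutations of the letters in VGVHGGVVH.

Letter multiplicities in VGVHGGVVH: G×3, H×2, V×4.
Dividing 9! = 362880 by 4!·3!·2! = 288 for the repeated letters gives 1260.

1260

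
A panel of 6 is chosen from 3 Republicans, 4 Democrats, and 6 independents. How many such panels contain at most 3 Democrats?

1680

Split by how many Democrats are chosen (0 through 3).
Sum: C(4,0)·C(9,6) + C(4,1)·C(9,5) + C(4,2)·C(9,4) + C(4,3)·C(9,3) = 84 + 504 + 756 + 336 = 1680.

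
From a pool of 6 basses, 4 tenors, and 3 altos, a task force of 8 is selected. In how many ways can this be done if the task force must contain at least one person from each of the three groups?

1233

Unrestricted: C(13,8) = 1287 ways to pick any 8 of the 13.
Selections missing a whole group: no basses → C(7,8) = 0; no tenors → C(9,8) = 9; no altos → C(10,8) = 45.
Add back selections omitting two groups (i.e. drawn from a single group): C(6,8) + C(4,8) + C(3,8) = 0.
By inclusion–exclusion: 1287 − 54 + 0 = 1233.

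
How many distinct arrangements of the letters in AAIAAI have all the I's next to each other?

5

Treat the 2 copies of I as a single block. The multiset to arrange is then {II, A, A, A, A}, 5 items in all.
That gives (5)!/(4!) = 5 arrangements.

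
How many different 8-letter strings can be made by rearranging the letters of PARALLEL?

Letter multiplicities in PARALLEL: A×2, E×1, L×3, P×1, R×1.
So there are 8! / (3!·2!) = 3360 distinguishable arrangements.

3360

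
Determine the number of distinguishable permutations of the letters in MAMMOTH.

The 7 letters of MAMMOTH have repeats: M appearing 3 times.
The number of distinct arrangements is 7!/(3!) = 5040/6 = 840.

840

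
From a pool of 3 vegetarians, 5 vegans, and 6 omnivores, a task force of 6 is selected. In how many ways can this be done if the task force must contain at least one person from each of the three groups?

Unrestricted: C(14,6) = 3003 ways to pick any 6 of the 14.
Selections missing a whole group: no vegetarians → C(11,6) = 462; no vegans → C(9,6) = 84; no omnivores → C(8,6) = 28.
Add back selections omitting two groups (i.e. drawn from a single group): C(3,6) + C(5,6) + C(6,6) = 1.
By inclusion–exclusion: 3003 − 574 + 1 = 2430.

2430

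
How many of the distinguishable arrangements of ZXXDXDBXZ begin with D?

840

Fix D in the first position and arrange the remaining 8 letters.
Those 8 letters have X appearing 4 times and Z appearing twice, giving (8)!/(4!·2!) = 840.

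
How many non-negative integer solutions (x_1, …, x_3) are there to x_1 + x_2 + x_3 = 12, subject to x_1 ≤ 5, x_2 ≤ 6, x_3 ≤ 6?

21

Ignoring the caps, the number of non-negative solutions to x_1+…+x_3 = 12 is C(14,2) = 91.
Subtract solutions that violate a single cap (substitute x_i' = x_i − (cap_i+1)): x_1 ≥ 6 gives C(8,2) = 28; x_2 ≥ 7 gives C(7,2) = 21; x_3 ≥ 7 gives C(7,2) = 21. Together 70.
No two caps can be exceeded simultaneously, so the pair terms are all 0.
By inclusion–exclusion the count is 91 − 70 + 0 = 21.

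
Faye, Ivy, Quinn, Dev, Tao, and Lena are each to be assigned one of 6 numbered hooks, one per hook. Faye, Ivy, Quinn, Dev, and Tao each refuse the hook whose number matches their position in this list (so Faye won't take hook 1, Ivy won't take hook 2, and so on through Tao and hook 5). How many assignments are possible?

309

Let Aᵢ (for 1 ≤ i ≤ 5) be the placements that put person i in their forbidden hook. Any j of these fix j positions, leaving (6−j)! ways to fill the rest, and there are C(5,j) ways to pick which j.
By inclusion–exclusion, the number of valid placements is Σ_{j=0}^{5} (−1)^j C(5,j)·(6−j)!.
Computing: 720 − 600 + 240 − 60 + 10 − 1 = 309.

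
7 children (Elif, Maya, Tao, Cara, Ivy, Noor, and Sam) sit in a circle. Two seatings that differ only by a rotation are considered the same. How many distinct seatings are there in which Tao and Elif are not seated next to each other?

480

All circular seatings of 7 people number (6)! = 720.
Seatings with Tao beside Elif: treat them as a block with 2 internal orders, giving 2 × (5)! = 240.
Subtracting, 720 − 240 = 480.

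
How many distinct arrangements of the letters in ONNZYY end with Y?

60

Fix Y in the last position and arrange the remaining 5 letters.
Those 5 letters have N appearing twice, giving (5)!/(2!) = 60.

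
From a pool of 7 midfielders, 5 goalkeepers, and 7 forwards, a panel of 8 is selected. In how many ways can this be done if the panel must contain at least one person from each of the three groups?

71589

Unrestricted: C(19,8) = 75582 ways to pick any 8 of the 19.
Selections missing a whole group: no midfielders → C(12,8) = 495; no goalkeepers → C(14,8) = 3003; no forwards → C(12,8) = 495.
Add back selections omitting two groups (i.e. drawn from a single group): C(7,8) + C(5,8) + C(7,8) = 0.
By inclusion–exclusion: 75582 − 3993 + 0 = 71589.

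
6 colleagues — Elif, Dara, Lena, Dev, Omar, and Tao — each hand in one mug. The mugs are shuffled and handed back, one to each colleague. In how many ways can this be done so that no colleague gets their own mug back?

265

Let Aᵢ be the assignments in which colleague i gets their own mug. We want the size of the complement of A₁∪…∪A_6.
By inclusion–exclusion this is Σ_{j=0}^{6} (−1)^j C(6,j)·(6−j)!.
Computing: 720 − 720 + 360 − 120 + 30 − 6 + 1 = 265.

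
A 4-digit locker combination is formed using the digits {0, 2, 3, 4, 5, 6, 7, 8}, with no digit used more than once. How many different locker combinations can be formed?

This is a permutation of 4 out of 8: P(8,4) = 8!/4!.
That product is 8 × 7 × 6 × 5 = 1680.

1680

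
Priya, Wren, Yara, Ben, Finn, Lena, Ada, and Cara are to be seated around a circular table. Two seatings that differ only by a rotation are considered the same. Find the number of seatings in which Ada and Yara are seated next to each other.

Treat {Ada, Yara} as one unit (2 internal orders) and seat the resulting 7 units around the table: (6)! circular arrangements.
So 2 × (6)! = 2 × 720 = 1440.

1440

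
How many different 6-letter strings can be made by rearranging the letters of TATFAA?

60

The 6 letters of TATFAA have repeats: A appearing 3 times and T appearing twice.
So there are 6! / (3!·2!) = 60 distinguishable arrangements.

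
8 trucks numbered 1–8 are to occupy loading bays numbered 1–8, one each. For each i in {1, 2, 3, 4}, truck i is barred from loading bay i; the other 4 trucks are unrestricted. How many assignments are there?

24024

Let Aᵢ (for 1 ≤ i ≤ 4) be the placements that put truck i in its forbidden loading bay. Any j of these fix j positions, leaving (8−j)! ways to fill the rest, and there are C(4,j) ways to pick which j.
By inclusion–exclusion, the number of valid placements is Σ_{j=0}^{4} (−1)^j C(4,j)·(8−j)!.
Computing: 40320 − 20160 + 4320 − 480 + 24 = 24024.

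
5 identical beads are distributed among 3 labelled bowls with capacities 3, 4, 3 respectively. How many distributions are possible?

14

By stars and bars, unrestricted non-negative solutions to x_1+…+x_3 = 5 number C(5+2,2) = 21.
Subtract solutions that violate a single cap (substitute x_i' = x_i − (cap_i+1)): x_1 ≥ 4 gives C(3,2) = 3; x_2 ≥ 5 gives C(2,2) = 1; x_3 ≥ 4 gives C(3,2) = 3. Together 7.
No two caps can be exceeded simultaneously, so the pair terms are all 0.
By inclusion–exclusion the count is 21 − 7 + 0 = 14.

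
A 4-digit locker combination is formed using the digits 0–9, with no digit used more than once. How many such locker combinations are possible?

Choose and order 4 of the 10 symbols: the first digit has 10 options, the next 9, then 8, 7.
That product is 10 × 9 × 8 × 7 = 5040.

5040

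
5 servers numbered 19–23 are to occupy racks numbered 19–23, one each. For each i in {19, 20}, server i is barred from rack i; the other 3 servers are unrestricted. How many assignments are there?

78

Let Aᵢ (for i ∈ {19, 20}) be the placements that put server i in its forbidden rack. Any j of these fix j positions, leaving (5−j)! ways to fill the rest, and there are C(2,j) ways to pick which j.
By inclusion–exclusion, the number of valid placements is Σ_{j=0}^{2} (−1)^j C(2,j)·(5−j)!.
Computing: 120 − 48 + 6 = 78.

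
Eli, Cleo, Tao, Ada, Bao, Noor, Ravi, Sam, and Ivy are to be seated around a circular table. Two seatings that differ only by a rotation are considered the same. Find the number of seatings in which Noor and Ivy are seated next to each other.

Treat {Noor, Ivy} as one unit (2 internal orders) and seat the resulting 8 units around the table: (7)! circular arrangements.
So 2 × (7)! = 2 × 5040 = 10080.

10080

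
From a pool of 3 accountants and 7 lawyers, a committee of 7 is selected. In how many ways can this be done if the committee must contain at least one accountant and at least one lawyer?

119

Total 7-person selections from all 10: C(10,7) = 120.
Subtract selections that omit an entire group: no accountants → C(7,7) = 1; no lawyers → C(3,7) = 0.
Both groups omitted at once is impossible, so 120 − 1 = 119.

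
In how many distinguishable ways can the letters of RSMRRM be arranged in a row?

60

RSMRRM has 6 letters with M appearing twice and R appearing 3 times.
Dividing 6! = 720 by 3!·2! = 12 for the repeated letters gives 60.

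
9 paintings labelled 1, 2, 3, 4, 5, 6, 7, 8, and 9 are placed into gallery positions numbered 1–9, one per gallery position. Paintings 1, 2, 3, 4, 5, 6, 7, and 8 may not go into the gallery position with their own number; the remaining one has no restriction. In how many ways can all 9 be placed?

Let Aᵢ (for 1 ≤ i ≤ 8) be the placements that put painting i in its forbidden gallery position. Any j of these fix j positions, leaving (9−j)! ways to fill the rest, and there are C(8,j) ways to pick which j.
By inclusion–exclusion, the number of valid placements is Σ_{j=0}^{8} (−1)^j C(8,j)·(9−j)!.
Computing: 362880 − 322560 + 141120 − 40320 + 8400 − 1344 + 168 − 16 + 1 = 148329.

148329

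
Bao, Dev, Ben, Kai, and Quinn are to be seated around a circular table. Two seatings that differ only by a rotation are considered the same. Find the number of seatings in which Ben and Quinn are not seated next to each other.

All circular seatings of 5 people number (4)! = 24.
Those with Ben next to Quinn: fuse the pair into one unit and seat 4 units around a circle — 2·(3)! = 12.
Subtracting, 24 − 12 = 12.

12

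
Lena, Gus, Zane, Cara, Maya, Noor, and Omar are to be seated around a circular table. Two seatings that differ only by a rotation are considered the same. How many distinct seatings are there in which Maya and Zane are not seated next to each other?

Without the restriction there are (6)! = 720 seatings.
Those with Maya next to Zane: fuse the pair into one unit and seat 6 units around a circle — 2·(5)! = 240.
Subtracting, 720 − 240 = 480.

480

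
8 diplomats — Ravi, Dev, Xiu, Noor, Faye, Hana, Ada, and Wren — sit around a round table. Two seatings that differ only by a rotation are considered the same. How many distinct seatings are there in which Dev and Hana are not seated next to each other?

All circular seatings of 8 people number (7)! = 5040.
Seatings with Dev beside Hana: treat them as a block with 2 internal orders, giving 2 × (6)! = 1440.
Subtracting, 5040 − 1440 = 3600.

3600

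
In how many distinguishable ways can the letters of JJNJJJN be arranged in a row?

The 7 letters of JJNJJJN have repeats: J appearing 5 times and N appearing twice.
Dividing 7! = 5040 by 5!·2! = 240 for the repeated letters gives 21.

21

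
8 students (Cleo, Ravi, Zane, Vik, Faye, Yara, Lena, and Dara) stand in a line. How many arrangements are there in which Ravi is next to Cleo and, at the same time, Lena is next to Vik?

Treat {Ravi,Cleo} as one block (2 orders) and {Lena,Vik} as another (2 orders).
That leaves 6 units to arrange: 2 × 2 × 6! = 4 × 720 = 2880.

2880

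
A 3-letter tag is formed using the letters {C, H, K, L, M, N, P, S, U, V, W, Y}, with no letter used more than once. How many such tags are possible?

With no repetition, fill the 3 letters in order: 12 choices, then 11, down to 10.
That product is 12 × 11 × 10 = 1320.

1320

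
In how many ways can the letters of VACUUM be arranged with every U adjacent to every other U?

120

Treat the 2 copies of U as a single block. The multiset to arrange is then {UU, A, C, M, V}, 5 items in all.
All 5 items are distinct, so there are (5)! = 120 arrangements.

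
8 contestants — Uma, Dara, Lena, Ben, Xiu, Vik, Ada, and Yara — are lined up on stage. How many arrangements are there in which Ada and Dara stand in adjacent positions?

10080

Treat {Ada, Dara} as a single unit. There are 7 units to order, and the pair itself can be ordered 2 ways.
That gives 2 × 7! = 2 × 5040 = 10080.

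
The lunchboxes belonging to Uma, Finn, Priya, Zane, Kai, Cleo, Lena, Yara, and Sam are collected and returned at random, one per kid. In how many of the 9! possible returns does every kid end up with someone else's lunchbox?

Count assignments avoiding every fixed point. For any j of the 9 kids fixed to their own lunchbox, the other 9−j can be arranged in (9−j)! ways.
By inclusion–exclusion this is Σ_{j=0}^{9} (−1)^j C(9,j)·(9−j)!.
Computing: 362880 − 362880 + 181440 − 60480 + 15120 − 3024 + 504 − 72 + 9 − 1 = 133496.

133496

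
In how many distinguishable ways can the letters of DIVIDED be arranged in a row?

DIVIDED has 7 letters with D appearing 3 times and I appearing twice.
The number of distinct arrangements is 7!/(3!·2!) = 5040/12 = 420.

420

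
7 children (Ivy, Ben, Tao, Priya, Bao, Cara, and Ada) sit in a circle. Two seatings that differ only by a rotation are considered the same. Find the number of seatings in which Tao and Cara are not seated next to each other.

Without the restriction there are (6)! = 720 seatings.
Those with Tao next to Cara: fuse the pair into one unit and seat 6 units around a circle — 2·(5)! = 240.
Subtracting, 720 − 240 = 480.

480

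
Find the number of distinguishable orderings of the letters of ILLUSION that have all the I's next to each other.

Treat the 2 copies of I as a single block. The multiset to arrange is then {II, L, L, N, O, S, U}, 7 items in all.
That gives (7)!/(2!) = 2520 arrangements.

2520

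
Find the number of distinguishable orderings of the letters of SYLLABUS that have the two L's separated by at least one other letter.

Total arrangements of SYLLABUS: 8!/(2!·2!) = 10080.
If the two L's are adjacent, glue them into one block, leaving 7 items to arrange: (7)!/(2!) = 2520 ways.
Hence 10080 − 2520 = 7560.

7560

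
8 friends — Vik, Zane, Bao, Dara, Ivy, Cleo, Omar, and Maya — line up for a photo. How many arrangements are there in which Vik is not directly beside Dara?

There are 8! = 40320 arrangements in all. If Vik and Dara are adjacent, merging them into one block gives 2·(7)! = 10080 arrangements.
So 40320 − 10080 = 30240 arrangements keep them apart.

30240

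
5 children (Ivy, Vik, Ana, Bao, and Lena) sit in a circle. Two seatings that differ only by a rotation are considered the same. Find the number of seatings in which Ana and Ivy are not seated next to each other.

12

All circular seatings of 5 people number (4)! = 24.
Those with Ana next to Ivy: fuse the pair into one unit and seat 4 units around a circle — 2·(3)! = 12.
Subtracting, 24 − 12 = 12.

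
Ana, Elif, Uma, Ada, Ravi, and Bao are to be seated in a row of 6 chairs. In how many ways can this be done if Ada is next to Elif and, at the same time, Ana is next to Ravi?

Treat {Ada,Elif} as one block (2 orders) and {Ana,Ravi} as another (2 orders).
That leaves 4 units to arrange: 2 × 2 × 4! = 4 × 24 = 96.

96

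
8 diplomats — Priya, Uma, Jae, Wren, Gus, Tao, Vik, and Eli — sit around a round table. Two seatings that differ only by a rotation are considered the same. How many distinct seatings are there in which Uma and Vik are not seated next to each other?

All circular seatings of 8 people number (7)! = 5040.
Those with Uma next to Vik: fuse the pair into one unit and seat 7 units around a circle — 2·(6)! = 1440.
Subtracting, 5040 − 1440 = 3600.

3600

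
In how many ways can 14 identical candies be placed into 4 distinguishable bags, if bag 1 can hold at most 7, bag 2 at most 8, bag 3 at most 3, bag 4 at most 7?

Ignoring the caps, the number of non-negative solutions to x_1+…+x_4 = 14 is C(17,3) = 680.
Subtract solutions that violate a single cap (substitute x_i' = x_i − (cap_i+1)): x_1 ≥ 8 gives C(9,3) = 84; x_2 ≥ 9 gives C(8,3) = 56; x_3 ≥ 4 gives C(13,3) = 286; x_4 ≥ 8 gives C(9,3) = 84. Together 510.
Add back pairs where two caps are both exceeded: 0 + 10 + 0 + 4 + 0 + 10 = 24.
By inclusion–exclusion the count is 680 − 510 + 24 = 194.

194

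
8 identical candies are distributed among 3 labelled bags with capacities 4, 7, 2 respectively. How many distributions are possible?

Ignoring the caps, the number of non-negative solutions to x_1+…+x_3 = 8 is C(10,2) = 45.
Subtract solutions that violate a single cap (substitute x_i' = x_i − (cap_i+1)): x_1 ≥ 5 gives C(5,2) = 10; x_2 ≥ 8 gives C(2,2) = 1; x_3 ≥ 3 gives C(7,2) = 21. Together 32.
Add back pairs where two caps are both exceeded: 0 + 1 + 0 = 1.
By inclusion–exclusion the count is 45 − 32 + 1 = 14.

14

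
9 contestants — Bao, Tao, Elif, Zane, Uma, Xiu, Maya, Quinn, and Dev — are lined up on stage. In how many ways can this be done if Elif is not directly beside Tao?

There are 9! = 362880 arrangements in all. If Elif and Tao are adjacent, merging them into one block gives 2·(8)! = 80640 arrangements.
Complementary counting: 362880 − 80640 = 282240.

282240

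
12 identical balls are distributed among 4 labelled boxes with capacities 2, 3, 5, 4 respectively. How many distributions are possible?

By stars and bars, unrestricted non-negative solutions to x_1+…+x_4 = 12 number C(12+3,3) = 455.
Subtract solutions that violate a single cap (substitute x_i' = x_i − (cap_i+1)): x_1 ≥ 3 gives C(12,3) = 220; x_2 ≥ 4 gives C(11,3) = 165; x_3 ≥ 6 gives C(9,3) = 84; x_4 ≥ 5 gives C(10,3) = 120. Together 589.
Add back pairs where two caps are both exceeded: 56 + 20 + 35 + 10 + 20 + 4 = 145.
Subtract triples: 0 + 1 + 0 + 0 = 1.
By inclusion–exclusion the count is 455 − 589 + 145 − 1 = 10.

10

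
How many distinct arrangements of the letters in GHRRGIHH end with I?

With the last slot taken by I, it remains to arrange the other 7 letters (GHRRGHH).
Those 7 letters have G appearing twice, H appearing 3 times, and R appearing twice, giving (7)!/(3!·2!·2!) = 210.

210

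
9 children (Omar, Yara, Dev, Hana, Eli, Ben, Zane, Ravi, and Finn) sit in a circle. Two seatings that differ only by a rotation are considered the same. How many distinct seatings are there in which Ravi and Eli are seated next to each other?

10080

Treat {Ravi, Eli} as one unit (2 internal orders) and seat the resulting 8 units around the table: (7)! circular arrangements.
So 2 × (7)! = 2 × 5040 = 10080.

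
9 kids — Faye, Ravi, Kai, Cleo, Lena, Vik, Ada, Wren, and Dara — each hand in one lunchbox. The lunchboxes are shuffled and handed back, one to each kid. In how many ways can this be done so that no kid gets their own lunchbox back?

133496

This is the derangement count D_9: permutations of 9 items with no fixed point.
By inclusion–exclusion this is Σ_{j=0}^{9} (−1)^j C(9,j)·(9−j)!.
Computing: 362880 − 362880 + 181440 − 60480 + 15120 − 3024 + 504 − 72 + 9 − 1 = 133496.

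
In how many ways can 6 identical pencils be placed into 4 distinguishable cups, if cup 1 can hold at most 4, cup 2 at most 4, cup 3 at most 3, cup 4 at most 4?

Without the upper bounds there are C(9,3) = 84 ways to split 6 among 4 cups.
Subtract solutions that violate a single cap (substitute x_i' = x_i − (cap_i+1)): x_1 ≥ 5 gives C(4,3) = 4; x_2 ≥ 5 gives C(4,3) = 4; x_3 ≥ 4 gives C(5,3) = 10; x_4 ≥ 5 gives C(4,3) = 4. Together 22.
No two caps can be exceeded simultaneously, so the pair terms are all 0.
By inclusion–exclusion the count is 84 − 22 + 0 = 62.

62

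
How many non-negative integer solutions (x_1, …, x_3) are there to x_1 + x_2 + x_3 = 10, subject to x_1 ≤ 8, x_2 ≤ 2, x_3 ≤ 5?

15

Without the upper bounds there are C(12,2) = 66 ways to split 10 among 3 variables.
Subtract solutions that violate a single cap (substitute x_i' = x_i − (cap_i+1)): x_1 ≥ 9 gives C(3,2) = 3; x_2 ≥ 3 gives C(9,2) = 36; x_3 ≥ 6 gives C(6,2) = 15. Together 54.
Add back pairs where two caps are both exceeded: 0 + 0 + 3 = 3.
By inclusion–exclusion the count is 66 − 54 + 3 = 15.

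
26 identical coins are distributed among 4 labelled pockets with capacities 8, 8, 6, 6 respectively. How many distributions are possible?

Ignoring the caps, the number of non-negative solutions to x_1+…+x_4 = 26 is C(29,3) = 3654.
Subtract solutions that violate a single cap (substitute x_i' = x_i − (cap_i+1)): x_1 ≥ 9 gives C(20,3) = 1140; x_2 ≥ 9 gives C(20,3) = 1140; x_3 ≥ 7 gives C(22,3) = 1540; x_4 ≥ 7 gives C(22,3) = 1540. Together 5360.
Add back pairs where two caps are both exceeded: 165 + 286 + 286 + 286 + 286 + 455 = 1764.
Subtract triples: 4 + 4 + 20 + 20 = 48.
By inclusion–exclusion the count is 3654 − 5360 + 1764 − 48 = 10.

10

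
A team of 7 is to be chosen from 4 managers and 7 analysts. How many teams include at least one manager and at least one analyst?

With no constraint there are C(11,7) = 330 possible selections.
Subtract selections that omit an entire group: no managers → C(7,7) = 1; no analysts → C(4,7) = 0.
Both groups omitted at once is impossible, so 330 − 1 = 329.

329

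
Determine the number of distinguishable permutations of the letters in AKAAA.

The 5 letters of AKAAA have repeats: A appearing 4 times.
The number of distinct arrangements is 5!/(4!) = 120/24 = 5.

5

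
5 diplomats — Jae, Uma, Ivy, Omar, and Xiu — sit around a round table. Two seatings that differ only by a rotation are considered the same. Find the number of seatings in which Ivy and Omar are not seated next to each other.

12

Without the restriction there are (4)! = 24 seatings.
Those with Ivy next to Omar: fuse the pair into one unit and seat 4 units around a circle — 2·(3)! = 12.
Subtracting, 24 − 12 = 12.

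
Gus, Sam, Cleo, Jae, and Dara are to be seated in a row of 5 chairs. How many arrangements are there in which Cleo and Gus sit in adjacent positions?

48

Treat {Cleo, Gus} as a single unit. There are 4 units to order, and the pair itself can be ordered 2 ways.
That gives 2 × 4! = 2 × 24 = 48.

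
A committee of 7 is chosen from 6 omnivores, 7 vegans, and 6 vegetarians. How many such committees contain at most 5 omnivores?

Split by how many omnivores are chosen (0 through 5).
Sum: C(6,0)·C(13,7) + C(6,1)·C(13,6) + C(6,2)·C(13,5) + C(6,3)·C(13,4) + C(6,4)·C(13,3) + C(6,5)·C(13,2) = 1716 + 10296 + 19305 + 14300 + 4290 + 468 = 50375.

50375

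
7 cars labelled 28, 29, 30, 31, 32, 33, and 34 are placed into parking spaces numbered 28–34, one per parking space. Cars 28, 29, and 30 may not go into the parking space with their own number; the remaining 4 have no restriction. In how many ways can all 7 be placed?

Let Aᵢ (for i ∈ {28, 29, 30}) be the placements that put car i in its forbidden parking space. Any j of these fix j positions, leaving (7−j)! ways to fill the rest, and there are C(3,j) ways to pick which j.
By inclusion–exclusion, the number of valid placements is Σ_{j=0}^{3} (−1)^j C(3,j)·(7−j)!.
Computing: 5040 − 2160 + 360 − 24 = 3216.

3216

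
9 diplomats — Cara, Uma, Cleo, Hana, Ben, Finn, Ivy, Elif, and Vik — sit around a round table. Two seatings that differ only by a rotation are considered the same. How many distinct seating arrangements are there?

Seat Cara anywhere (absorbing the rotational symmetry), then permute the other 8: (8)! = 40320.

40320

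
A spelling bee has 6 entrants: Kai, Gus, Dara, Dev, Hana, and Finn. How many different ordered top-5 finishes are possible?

This is an ordered selection of 5 from 6: P(6,5).
That gives 6 × 5 × 4 × 3 × 2 = 720.

720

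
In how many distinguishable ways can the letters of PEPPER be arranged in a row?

Letter multiplicities in PEPPER: E×2, P×3, R×1.
Dividing 6! = 720 by 3!·2! = 12 for the repeated letters gives 60.

60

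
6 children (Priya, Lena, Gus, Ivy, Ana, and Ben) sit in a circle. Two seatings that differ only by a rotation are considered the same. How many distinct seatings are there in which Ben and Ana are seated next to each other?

Glue Ben and Ana into a block (2 internal orders). Seating 5 units around a circle gives (4)! arrangements.
So 2 × (4)! = 2 × 24 = 48.

48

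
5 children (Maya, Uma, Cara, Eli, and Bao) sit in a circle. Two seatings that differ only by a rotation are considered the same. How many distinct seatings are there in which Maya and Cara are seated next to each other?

Glue Maya and Cara into a block (2 internal orders). Seating 4 units around a circle gives (3)! arrangements.
So 2 × (3)! = 2 × 6 = 12.

12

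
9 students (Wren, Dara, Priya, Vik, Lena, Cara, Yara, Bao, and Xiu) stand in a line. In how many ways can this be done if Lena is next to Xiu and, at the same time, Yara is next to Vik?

Treat {Lena,Xiu} as one block (2 orders) and {Yara,Vik} as another (2 orders).
That leaves 7 units to arrange: 2 × 2 × 7! = 4 × 5040 = 20160.

20160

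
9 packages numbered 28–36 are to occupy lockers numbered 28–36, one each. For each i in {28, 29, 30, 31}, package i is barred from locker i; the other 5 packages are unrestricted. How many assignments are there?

Let Aᵢ (for 28 ≤ i ≤ 31) be the placements that put package i in its forbidden locker. Any j of these fix j positions, leaving (9−j)! ways to fill the rest, and there are C(4,j) ways to pick which j.
By inclusion–exclusion, the number of valid placements is Σ_{j=0}^{4} (−1)^j C(4,j)·(9−j)!.
Computing: 362880 − 161280 + 30240 − 2880 + 120 = 229080.

229080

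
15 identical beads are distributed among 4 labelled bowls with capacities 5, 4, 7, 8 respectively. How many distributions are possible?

160

Without the upper bounds there are C(18,3) = 816 ways to split 15 among 4 bowls.
Subtract solutions that violate a single cap (substitute x_i' = x_i − (cap_i+1)): x_1 ≥ 6 gives C(12,3) = 220; x_2 ≥ 5 gives C(13,3) = 286; x_3 ≥ 8 gives C(10,3) = 120; x_4 ≥ 9 gives C(9,3) = 84. Together 710.
Add back pairs where two caps are both exceeded: 35 + 4 + 1 + 10 + 4 + 0 = 54.
By inclusion–exclusion the count is 816 − 710 + 54 = 160.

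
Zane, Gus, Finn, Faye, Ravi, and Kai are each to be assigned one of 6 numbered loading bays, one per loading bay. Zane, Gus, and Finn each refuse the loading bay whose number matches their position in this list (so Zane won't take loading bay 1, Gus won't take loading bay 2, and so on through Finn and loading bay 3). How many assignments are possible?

426

Let Aᵢ (for i ∈ {1, 2, 3}) be the placements that put person i in their forbidden loading bay. Any j of these fix j positions, leaving (6−j)! ways to fill the rest, and there are C(3,j) ways to pick which j.
By inclusion–exclusion, the number of valid placements is Σ_{j=0}^{3} (−1)^j C(3,j)·(6−j)!.
Computing: 720 − 360 + 72 − 6 = 426.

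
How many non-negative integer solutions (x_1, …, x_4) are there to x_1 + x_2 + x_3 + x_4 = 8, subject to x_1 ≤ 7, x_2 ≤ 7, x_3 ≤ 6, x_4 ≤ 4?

139

Ignoring the caps, the number of non-negative solutions to x_1+…+x_4 = 8 is C(11,3) = 165.
Subtract solutions that violate a single cap (substitute x_i' = x_i − (cap_i+1)): x_1 ≥ 8 gives C(3,3) = 1; x_2 ≥ 8 gives C(3,3) = 1; x_3 ≥ 7 gives C(4,3) = 4; x_4 ≥ 5 gives C(6,3) = 20. Together 26.
No two caps can be exceeded simultaneously, so the pair terms are all 0.
By inclusion–exclusion the count is 165 − 26 + 0 = 139.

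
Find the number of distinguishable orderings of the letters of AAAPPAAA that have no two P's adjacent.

Total arrangements of AAAPPAAA: 8!/(6!·2!) = 28.
Arrangements with the P's together: treat PP as one letter, giving (7)!/(6!) = 7.
Hence 28 − 7 = 21.

21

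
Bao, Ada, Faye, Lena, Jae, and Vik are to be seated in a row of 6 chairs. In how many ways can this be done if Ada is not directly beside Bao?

Of the 6! = 720 arrangements, those with Ada and Bao adjacent number 2 × 5! = 240 (treat the pair as a block with 2 internal orders).
Complementary counting: 720 − 240 = 480.

480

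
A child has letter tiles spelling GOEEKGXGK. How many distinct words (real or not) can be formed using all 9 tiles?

15120

GOEEKGXGK has 9 letters with E appearing twice, G appearing 3 times, and K appearing twice.
So there are 9! / (3!·2!·2!) = 15120 distinguishable arrangements.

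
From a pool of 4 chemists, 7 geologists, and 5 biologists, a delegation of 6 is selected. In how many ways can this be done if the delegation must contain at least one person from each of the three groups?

With no constraint there are C(16,6) = 8008 possible selections.
Selections missing a whole group: no chemists → C(12,6) = 924; no geologists → C(9,6) = 84; no biologists → C(11,6) = 462.
Add back selections omitting two groups (i.e. drawn from a single group): C(4,6) + C(7,6) + C(5,6) = 7.
By inclusion–exclusion: 8008 − 1470 + 7 = 6545.

6545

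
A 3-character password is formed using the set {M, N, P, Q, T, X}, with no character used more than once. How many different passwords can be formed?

120

Choose and order 3 of the 6 symbols: the first character has 6 options, the next 5, then 4.
That product is 6 × 5 × 4 = 120.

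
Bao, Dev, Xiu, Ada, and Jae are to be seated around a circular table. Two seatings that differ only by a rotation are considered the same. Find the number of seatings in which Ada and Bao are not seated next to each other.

12

All circular seatings of 5 people number (4)! = 24.
Seatings with Ada beside Bao: treat them as a block with 2 internal orders, giving 2 × (3)! = 12.
Subtracting, 24 − 12 = 12.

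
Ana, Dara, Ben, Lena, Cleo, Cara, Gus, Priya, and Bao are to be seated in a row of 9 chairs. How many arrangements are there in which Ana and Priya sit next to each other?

Treat {Ana, Priya} as a single unit. There are 8 units to order, and the pair itself can be ordered 2 ways.
That gives 2 × 8! = 2 × 40320 = 80640.

80640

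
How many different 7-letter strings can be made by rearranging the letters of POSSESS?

Letter multiplicities in POSSESS: E×1, O×1, P×1, S×4.
So there are 7! / (4!) = 210 distinguishable arrangements.

210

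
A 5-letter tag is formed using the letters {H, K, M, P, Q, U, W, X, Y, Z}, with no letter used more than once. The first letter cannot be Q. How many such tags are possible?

27216

The first letter has 10−1 = 9 choices (anything except Q).
The remaining 4 letters are filled from the other 9 symbols without repetition: 9 × 8 × 7 × 6 = 3024.
Total: 9 × 3024 = 27216.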